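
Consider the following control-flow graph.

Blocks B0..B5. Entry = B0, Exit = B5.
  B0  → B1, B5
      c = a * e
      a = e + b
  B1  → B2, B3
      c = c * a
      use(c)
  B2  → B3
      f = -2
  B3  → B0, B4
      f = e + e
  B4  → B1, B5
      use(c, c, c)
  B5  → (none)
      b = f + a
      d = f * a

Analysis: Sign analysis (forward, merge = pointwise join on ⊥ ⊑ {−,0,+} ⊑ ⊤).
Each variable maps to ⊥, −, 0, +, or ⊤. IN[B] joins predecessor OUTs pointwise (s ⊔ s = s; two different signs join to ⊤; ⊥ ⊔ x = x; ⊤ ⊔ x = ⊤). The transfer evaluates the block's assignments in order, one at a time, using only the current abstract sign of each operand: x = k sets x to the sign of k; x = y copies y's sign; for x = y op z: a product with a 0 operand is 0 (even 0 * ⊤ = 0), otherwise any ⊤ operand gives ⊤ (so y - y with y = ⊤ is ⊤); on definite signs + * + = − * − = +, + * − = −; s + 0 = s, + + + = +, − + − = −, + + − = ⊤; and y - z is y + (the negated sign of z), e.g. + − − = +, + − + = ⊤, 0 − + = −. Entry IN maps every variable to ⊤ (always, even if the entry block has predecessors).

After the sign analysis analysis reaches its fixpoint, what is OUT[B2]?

Converged values:
  B0:   IN=(all ⊤)   OUT=(all ⊤)
  B1:   IN=(all ⊤)   OUT=(all ⊤)
  B2:   IN=(all ⊤)   OUT={f:-; rest ⊤}
  B3:   IN=(all ⊤)   OUT=(all ⊤)
  B4:   IN=(all ⊤)   OUT=(all ⊤)
  B5:   IN=(all ⊤)   OUT=(all ⊤)

Merge at B2: IN[B2] = OUT[B1] = {a: ⊤, b: ⊤, c: ⊤, d: ⊤, e: ⊤, f: ⊤}
Applying B2's transfer function to that IN value gives OUT[B2] (row B2 above).

Answer: {a: ⊤, b: ⊤, c: ⊤, d: ⊤, e: ⊤, f: -}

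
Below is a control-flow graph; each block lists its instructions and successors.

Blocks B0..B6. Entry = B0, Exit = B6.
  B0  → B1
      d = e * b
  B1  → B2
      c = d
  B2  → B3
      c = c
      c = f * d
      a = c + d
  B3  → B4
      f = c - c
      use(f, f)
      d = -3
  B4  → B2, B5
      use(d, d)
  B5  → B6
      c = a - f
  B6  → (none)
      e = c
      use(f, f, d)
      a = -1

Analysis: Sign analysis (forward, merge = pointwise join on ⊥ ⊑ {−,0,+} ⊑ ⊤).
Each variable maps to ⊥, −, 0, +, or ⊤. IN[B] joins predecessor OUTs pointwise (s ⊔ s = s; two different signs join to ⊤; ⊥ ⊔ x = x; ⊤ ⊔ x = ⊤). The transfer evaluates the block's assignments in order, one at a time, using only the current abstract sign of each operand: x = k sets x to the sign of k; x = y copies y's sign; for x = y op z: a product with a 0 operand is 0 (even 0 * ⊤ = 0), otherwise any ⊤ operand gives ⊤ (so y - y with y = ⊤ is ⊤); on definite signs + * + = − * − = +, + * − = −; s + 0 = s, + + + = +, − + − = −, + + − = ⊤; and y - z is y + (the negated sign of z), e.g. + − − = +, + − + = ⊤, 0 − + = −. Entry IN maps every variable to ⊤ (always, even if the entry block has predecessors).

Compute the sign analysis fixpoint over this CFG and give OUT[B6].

Answer: {a: -, b: ⊤, c: ⊤, d: -, e: ⊤, f: ⊤}

Derivation:
Per-block solution:
  B0:   IN=(all ⊤)   OUT=(all ⊤)
  B1:   IN=(all ⊤)   OUT=(all ⊤)
  B2:   IN=(all ⊤)   OUT=(all ⊤)
  B3:   IN=(all ⊤)   OUT={d:-; rest ⊤}
  B4:   IN={d:-; rest ⊤}   OUT={d:-; rest ⊤}
  B5:   IN={d:-; rest ⊤}   OUT={d:-; rest ⊤}
  B6:   IN={d:-; rest ⊤}   OUT={a:-, d:-; rest ⊤}

Merge at B6: IN[B6] = OUT[B5] = {a: ⊤, b: ⊤, c: ⊤, d: -, e: ⊤, f: ⊤}
Applying B6's transfer function to that IN value gives OUT[B6] (row B6 above).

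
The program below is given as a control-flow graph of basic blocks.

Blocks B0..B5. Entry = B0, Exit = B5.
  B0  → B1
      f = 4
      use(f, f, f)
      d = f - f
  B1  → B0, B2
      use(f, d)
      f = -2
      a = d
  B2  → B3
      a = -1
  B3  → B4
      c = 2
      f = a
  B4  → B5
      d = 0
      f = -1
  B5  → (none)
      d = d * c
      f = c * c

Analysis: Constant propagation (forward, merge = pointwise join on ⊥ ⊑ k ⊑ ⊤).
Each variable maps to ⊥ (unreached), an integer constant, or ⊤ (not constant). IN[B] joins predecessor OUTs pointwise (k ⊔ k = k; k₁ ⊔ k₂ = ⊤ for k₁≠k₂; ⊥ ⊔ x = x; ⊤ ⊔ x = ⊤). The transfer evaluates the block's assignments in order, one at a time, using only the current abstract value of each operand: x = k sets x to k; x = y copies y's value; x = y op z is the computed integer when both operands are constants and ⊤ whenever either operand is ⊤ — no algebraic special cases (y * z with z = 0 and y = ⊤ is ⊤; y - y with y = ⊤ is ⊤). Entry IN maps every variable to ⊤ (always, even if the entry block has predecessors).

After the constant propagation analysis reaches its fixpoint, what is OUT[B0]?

Converged values:
  B0:  IN=(all ⊤)  OUT={d:0, f:4; rest ⊤}
  B1:  IN={d:0, f:4; rest ⊤}  OUT={a:0, d:0, f:-2; rest ⊤}
  B2:  IN={a:0, d:0, f:-2; rest ⊤}  OUT={a:-1, d:0, f:-2; rest ⊤}
  B3:  IN={a:-1, d:0, f:-2; rest ⊤}  OUT={a:-1, c:2, d:0, f:-1; rest ⊤}
  B4:  IN={a:-1, c:2, d:0, f:-1; rest ⊤}  OUT={a:-1, c:2, d:0, f:-1; rest ⊤}
  B5:  IN={a:-1, c:2, d:0, f:-1; rest ⊤}  OUT={a:-1, c:2, d:0, f:4; rest ⊤}

Merge at B0 (entry node, so the boundary value (all ⊤) is joined with the incoming edge(s)): IN[B0] = (all ⊤) ⊔ OUT[B1] = {a: ⊤, b: ⊤, c: ⊤, d: ⊤, e: ⊤, f: ⊤}
Applying B0's transfer function to that IN value gives OUT[B0] (row B0 above).

Answer: {a: ⊤, b: ⊤, c: ⊤, d: 0, e: ⊤, f: 4}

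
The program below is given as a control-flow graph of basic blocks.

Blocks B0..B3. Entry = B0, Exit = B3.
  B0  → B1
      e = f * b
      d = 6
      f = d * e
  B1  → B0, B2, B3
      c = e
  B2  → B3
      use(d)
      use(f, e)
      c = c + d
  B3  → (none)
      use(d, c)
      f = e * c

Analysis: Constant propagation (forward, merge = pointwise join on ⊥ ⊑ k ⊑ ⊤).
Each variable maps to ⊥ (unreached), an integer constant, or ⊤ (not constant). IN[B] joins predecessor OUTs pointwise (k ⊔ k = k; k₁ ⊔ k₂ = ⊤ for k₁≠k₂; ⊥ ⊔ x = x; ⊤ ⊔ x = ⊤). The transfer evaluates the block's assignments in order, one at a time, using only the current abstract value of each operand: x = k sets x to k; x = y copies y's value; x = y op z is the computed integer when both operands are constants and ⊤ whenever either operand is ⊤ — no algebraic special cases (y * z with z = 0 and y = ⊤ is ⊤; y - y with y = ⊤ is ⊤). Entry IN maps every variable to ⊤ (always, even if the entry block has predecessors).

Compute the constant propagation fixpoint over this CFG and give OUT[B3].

Fixpoint table:
  B0:  IN=(all ⊤)  OUT={d:6; rest ⊤}
  B1:  IN={d:6; rest ⊤}  OUT={d:6; rest ⊤}
  B2:  IN={d:6; rest ⊤}  OUT={d:6; rest ⊤}
  B3:  IN={d:6; rest ⊤}  OUT={d:6; rest ⊤}

Merge at B3: IN[B3] = OUT[B1] ⊔ OUT[B2] = {a: ⊤, b: ⊤, c: ⊤, d: 6, e: ⊤, f: ⊤}
Applying B3's transfer function to that IN value gives OUT[B3] (row B3 above).

Answer: {a: ⊤, b: ⊤, c: ⊤, d: 6, e: ⊤, f: ⊤}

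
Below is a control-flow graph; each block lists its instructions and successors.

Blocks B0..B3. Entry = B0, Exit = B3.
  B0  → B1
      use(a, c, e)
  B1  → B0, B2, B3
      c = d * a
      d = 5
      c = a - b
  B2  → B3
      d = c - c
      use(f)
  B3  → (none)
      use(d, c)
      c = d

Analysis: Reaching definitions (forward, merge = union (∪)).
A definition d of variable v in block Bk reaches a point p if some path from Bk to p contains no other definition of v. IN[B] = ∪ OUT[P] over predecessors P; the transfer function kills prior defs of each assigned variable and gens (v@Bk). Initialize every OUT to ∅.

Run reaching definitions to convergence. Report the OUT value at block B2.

Per-block solution:
  B0:   IN={c@B1, d@B1}   OUT={c@B1, d@B1}
  B1:   IN={c@B1, d@B1}   OUT={c@B1, d@B1}
  B2:   IN={c@B1, d@B1}   OUT={c@B1, d@B2}
  B3:   IN={c@B1, d@B1, d@B2}   OUT={c@B3, d@B1, d@B2}

Merge at B2: IN[B2] = OUT[B1] = {c@B1, d@B1}
Applying B2's transfer function to that IN value gives OUT[B2] (row B2 above).

Answer: {c@B1, d@B2}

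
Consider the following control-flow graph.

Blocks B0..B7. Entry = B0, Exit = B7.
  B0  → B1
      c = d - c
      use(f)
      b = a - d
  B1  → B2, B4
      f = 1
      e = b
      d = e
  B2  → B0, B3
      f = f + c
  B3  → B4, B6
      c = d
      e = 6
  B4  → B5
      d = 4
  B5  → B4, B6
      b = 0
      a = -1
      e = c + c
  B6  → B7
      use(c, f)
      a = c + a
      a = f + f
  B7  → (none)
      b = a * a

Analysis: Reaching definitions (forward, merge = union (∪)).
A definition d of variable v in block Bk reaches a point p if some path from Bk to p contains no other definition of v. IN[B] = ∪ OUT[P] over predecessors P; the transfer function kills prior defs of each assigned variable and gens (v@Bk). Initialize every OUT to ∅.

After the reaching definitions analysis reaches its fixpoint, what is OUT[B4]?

Answer: {a@B5, b@B0, b@B5, c@B0, c@B3, d@B4, e@B1, e@B3, e@B5, f@B1, f@B2}

Trace:
Fixpoint table:
  B0:  IN={b@B0, c@B0, d@B1, e@B1, f@B2}  OUT={b@B0, c@B0, d@B1, e@B1, f@B2}
  B1:  IN={b@B0, c@B0, d@B1, e@B1, f@B2}  OUT={b@B0, c@B0, d@B1, e@B1, f@B1}
  B2:  IN={b@B0, c@B0, d@B1, e@B1, f@B1}  OUT={b@B0, c@B0, d@B1, e@B1, f@B2}
  B3:  IN={b@B0, c@B0, d@B1, e@B1, f@B2}  OUT={b@B0, c@B3, d@B1, e@B3, f@B2}
  B4:  IN={a@B5, b@B0, b@B5, c@B0, c@B3, d@B1, d@B4, e@B1, e@B3, e@B5, f@B1, f@B2}  OUT={a@B5, b@B0, b@B5, c@B0, c@B3, d@B4, e@B1, e@B3, e@B5, f@B1, f@B2}
  B5:  IN={a@B5, b@B0, b@B5, c@B0, c@B3, d@B4, e@B1, e@B3, e@B5, f@B1, f@B2}  OUT={a@B5, b@B5, c@B0, c@B3, d@B4, e@B5, f@B1, f@B2}
  B6:  IN={a@B5, b@B0, b@B5, c@B0, c@B3, d@B1, d@B4, e@B3, e@B5, f@B1, f@B2}  OUT={a@B6, b@B0, b@B5, c@B0, c@B3, d@B1, d@B4, e@B3, e@B5, f@B1, f@B2}
  B7:  IN={a@B6, b@B0, b@B5, c@B0, c@B3, d@B1, d@B4, e@B3, e@B5, f@B1, f@B2}  OUT={a@B6, b@B7, c@B0, c@B3, d@B1, d@B4, e@B3, e@B5, f@B1, f@B2}

Merge at B4: IN[B4] = OUT[B1] ⊔ OUT[B3] ⊔ OUT[B5] = {a@B5, b@B0, b@B5, c@B0, c@B3, d@B1, d@B4, e@B1, e@B3, e@B5, f@B1, f@B2}
Applying B4's transfer function to that IN value gives OUT[B4] (row B4 above).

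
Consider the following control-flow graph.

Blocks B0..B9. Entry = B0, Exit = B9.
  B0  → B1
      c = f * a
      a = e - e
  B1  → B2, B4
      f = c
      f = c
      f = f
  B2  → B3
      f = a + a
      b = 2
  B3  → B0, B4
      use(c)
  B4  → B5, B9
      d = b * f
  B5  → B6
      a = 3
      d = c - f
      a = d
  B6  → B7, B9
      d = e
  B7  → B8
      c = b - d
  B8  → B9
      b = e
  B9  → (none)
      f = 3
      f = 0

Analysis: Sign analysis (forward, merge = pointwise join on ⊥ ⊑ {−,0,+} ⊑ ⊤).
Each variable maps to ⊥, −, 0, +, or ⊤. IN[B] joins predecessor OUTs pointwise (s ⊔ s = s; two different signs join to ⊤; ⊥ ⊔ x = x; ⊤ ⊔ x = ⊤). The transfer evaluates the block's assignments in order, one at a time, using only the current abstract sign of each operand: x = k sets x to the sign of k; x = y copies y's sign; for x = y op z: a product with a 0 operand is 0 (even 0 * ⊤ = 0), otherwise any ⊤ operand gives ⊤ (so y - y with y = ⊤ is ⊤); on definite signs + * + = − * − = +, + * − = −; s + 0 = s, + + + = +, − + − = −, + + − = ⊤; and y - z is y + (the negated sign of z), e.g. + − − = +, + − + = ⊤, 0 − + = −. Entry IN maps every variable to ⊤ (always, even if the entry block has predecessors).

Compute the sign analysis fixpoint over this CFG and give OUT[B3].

Answer: {a: ⊤, b: +, c: ⊤, d: ⊤, e: ⊤, f: ⊤}

Working:
Per-block solution:
  B0:  IN=(all ⊤)  OUT=(all ⊤)
  B1:  IN=(all ⊤)  OUT=(all ⊤)
  B2:  IN=(all ⊤)  OUT={b:+; rest ⊤}
  B3:  IN={b:+; rest ⊤}  OUT={b:+; rest ⊤}
  B4:  IN=(all ⊤)  OUT=(all ⊤)
  B5:  IN=(all ⊤)  OUT=(all ⊤)
  B6:  IN=(all ⊤)  OUT=(all ⊤)
  B7:  IN=(all ⊤)  OUT=(all ⊤)
  B8:  IN=(all ⊤)  OUT=(all ⊤)
  B9:  IN=(all ⊤)  OUT={f:0; rest ⊤}

Merge at B3: IN[B3] = OUT[B2] = {a: ⊤, b: +, c: ⊤, d: ⊤, e: ⊤, f: ⊤}
Applying B3's transfer function to that IN value gives OUT[B3] (row B3 above).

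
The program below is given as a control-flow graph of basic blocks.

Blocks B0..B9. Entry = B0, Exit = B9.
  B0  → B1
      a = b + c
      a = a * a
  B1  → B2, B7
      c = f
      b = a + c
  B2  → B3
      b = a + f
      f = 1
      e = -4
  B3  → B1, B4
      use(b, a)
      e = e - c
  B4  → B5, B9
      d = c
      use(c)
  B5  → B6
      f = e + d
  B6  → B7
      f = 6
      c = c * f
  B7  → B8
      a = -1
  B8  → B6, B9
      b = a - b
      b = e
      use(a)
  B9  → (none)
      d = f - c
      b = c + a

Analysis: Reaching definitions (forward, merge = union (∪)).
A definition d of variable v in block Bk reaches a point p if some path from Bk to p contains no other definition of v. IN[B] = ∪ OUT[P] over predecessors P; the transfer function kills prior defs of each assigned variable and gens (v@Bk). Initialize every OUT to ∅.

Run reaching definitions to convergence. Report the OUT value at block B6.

Answer: {a@B0, a@B7, b@B2, b@B8, c@B6, d@B4, e@B3, f@B6}

Working:
Converged values:
  B0:  IN={}  OUT={a@B0}
  B1:  IN={a@B0, b@B2, c@B1, e@B3, f@B2}  OUT={a@B0, b@B1, c@B1, e@B3, f@B2}
  B2:  IN={a@B0, b@B1, c@B1, e@B3, f@B2}  OUT={a@B0, b@B2, c@B1, e@B2, f@B2}
  B3:  IN={a@B0, b@B2, c@B1, e@B2, f@B2}  OUT={a@B0, b@B2, c@B1, e@B3, f@B2}
  B4:  IN={a@B0, b@B2, c@B1, e@B3, f@B2}  OUT={a@B0, b@B2, c@B1, d@B4, e@B3, f@B2}
  B5:  IN={a@B0, b@B2, c@B1, d@B4, e@B3, f@B2}  OUT={a@B0, b@B2, c@B1, d@B4, e@B3, f@B5}
  B6:  IN={a@B0, a@B7, b@B2, b@B8, c@B1, c@B6, d@B4, e@B3, f@B2, f@B5, f@B6}  OUT={a@B0, a@B7, b@B2, b@B8, c@B6, d@B4, e@B3, f@B6}
  B7:  IN={a@B0, a@B7, b@B1, b@B2, b@B8, c@B1, c@B6, d@B4, e@B3, f@B2, f@B6}  OUT={a@B7, b@B1, b@B2, b@B8, c@B1, c@B6, d@B4, e@B3, f@B2, f@B6}
  B8:  IN={a@B7, b@B1, b@B2, b@B8, c@B1, c@B6, d@B4, e@B3, f@B2, f@B6}  OUT={a@B7, b@B8, c@B1, c@B6, d@B4, e@B3, f@B2, f@B6}
  B9:  IN={a@B0, a@B7, b@B2, b@B8, c@B1, c@B6, d@B4, e@B3, f@B2, f@B6}  OUT={a@B0, a@B7, b@B9, c@B1, c@B6, d@B9, e@B3, f@B2, f@B6}

Merge at B6: IN[B6] = OUT[B5] ⊔ OUT[B8] = {a@B0, a@B7, b@B2, b@B8, c@B1, c@B6, d@B4, e@B3, f@B2, f@B5, f@B6}
Applying B6's transfer function to that IN value gives OUT[B6] (row B6 above).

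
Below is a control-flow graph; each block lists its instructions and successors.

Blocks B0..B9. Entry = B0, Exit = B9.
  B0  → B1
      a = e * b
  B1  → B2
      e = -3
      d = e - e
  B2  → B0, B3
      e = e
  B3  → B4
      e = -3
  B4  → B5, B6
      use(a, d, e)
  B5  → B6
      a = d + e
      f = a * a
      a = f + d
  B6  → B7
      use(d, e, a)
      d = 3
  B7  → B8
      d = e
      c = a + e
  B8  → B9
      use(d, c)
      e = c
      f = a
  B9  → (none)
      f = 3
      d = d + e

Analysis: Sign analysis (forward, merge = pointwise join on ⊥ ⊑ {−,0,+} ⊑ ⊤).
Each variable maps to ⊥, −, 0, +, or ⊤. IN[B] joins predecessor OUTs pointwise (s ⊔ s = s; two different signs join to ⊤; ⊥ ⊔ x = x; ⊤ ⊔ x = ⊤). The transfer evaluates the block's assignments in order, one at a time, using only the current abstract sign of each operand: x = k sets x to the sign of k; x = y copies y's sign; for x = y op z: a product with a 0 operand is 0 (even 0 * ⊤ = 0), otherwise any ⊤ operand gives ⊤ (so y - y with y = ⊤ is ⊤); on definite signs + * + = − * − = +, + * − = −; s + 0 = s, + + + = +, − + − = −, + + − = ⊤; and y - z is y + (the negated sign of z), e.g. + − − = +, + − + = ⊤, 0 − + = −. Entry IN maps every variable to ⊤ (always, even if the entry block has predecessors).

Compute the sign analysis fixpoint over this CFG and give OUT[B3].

Answer: {a: ⊤, b: ⊤, c: ⊤, d: ⊤, e: -, f: ⊤}

Derivation:
Fixpoint table:
  B0:  IN=(all ⊤)  OUT=(all ⊤)
  B1:  IN=(all ⊤)  OUT={e:-; rest ⊤}
  B2:  IN={e:-; rest ⊤}  OUT={e:-; rest ⊤}
  B3:  IN={e:-; rest ⊤}  OUT={e:-; rest ⊤}
  B4:  IN={e:-; rest ⊤}  OUT={e:-; rest ⊤}
  B5:  IN={e:-; rest ⊤}  OUT={e:-; rest ⊤}
  B6:  IN={e:-; rest ⊤}  OUT={d:+, e:-; rest ⊤}
  B7:  IN={d:+, e:-; rest ⊤}  OUT={d:-, e:-; rest ⊤}
  B8:  IN={d:-, e:-; rest ⊤}  OUT={d:-; rest ⊤}
  B9:  IN={d:-; rest ⊤}  OUT={f:+; rest ⊤}

Merge at B3: IN[B3] = OUT[B2] = {a: ⊤, b: ⊤, c: ⊤, d: ⊤, e: -, f: ⊤}
Applying B3's transfer function to that IN value gives OUT[B3] (row B3 above).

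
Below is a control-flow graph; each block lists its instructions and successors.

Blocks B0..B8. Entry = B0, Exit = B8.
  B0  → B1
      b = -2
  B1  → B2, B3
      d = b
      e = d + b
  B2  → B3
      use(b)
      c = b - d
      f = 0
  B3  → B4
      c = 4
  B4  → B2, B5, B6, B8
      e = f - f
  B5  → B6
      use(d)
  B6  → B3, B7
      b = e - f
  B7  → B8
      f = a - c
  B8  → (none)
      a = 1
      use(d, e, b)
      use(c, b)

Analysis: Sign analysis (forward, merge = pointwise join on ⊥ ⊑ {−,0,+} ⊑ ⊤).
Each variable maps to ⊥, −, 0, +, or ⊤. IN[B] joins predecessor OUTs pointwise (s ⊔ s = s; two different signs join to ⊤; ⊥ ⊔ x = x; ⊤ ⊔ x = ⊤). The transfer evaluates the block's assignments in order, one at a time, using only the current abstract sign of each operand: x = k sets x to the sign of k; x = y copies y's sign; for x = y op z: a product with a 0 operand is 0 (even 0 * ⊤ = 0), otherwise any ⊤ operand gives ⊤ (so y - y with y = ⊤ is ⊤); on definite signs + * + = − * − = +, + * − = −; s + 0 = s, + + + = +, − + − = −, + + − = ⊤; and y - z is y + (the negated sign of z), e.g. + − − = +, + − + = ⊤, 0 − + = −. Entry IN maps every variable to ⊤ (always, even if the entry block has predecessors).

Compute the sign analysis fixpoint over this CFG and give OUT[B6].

Per-block solution:
  B0:   IN=(all ⊤)   OUT={b:-; rest ⊤}
  B1:   IN={b:-; rest ⊤}   OUT={b:-, d:-, e:-; rest ⊤}
  B2:   IN={d:-; rest ⊤}   OUT={d:-, f:0; rest ⊤}
  B3:   IN={d:-; rest ⊤}   OUT={c:+, d:-; rest ⊤}
  B4:   IN={c:+, d:-; rest ⊤}   OUT={c:+, d:-; rest ⊤}
  B5:   IN={c:+, d:-; rest ⊤}   OUT={c:+, d:-; rest ⊤}
  B6:   IN={c:+, d:-; rest ⊤}   OUT={c:+, d:-; rest ⊤}
  B7:   IN={c:+, d:-; rest ⊤}   OUT={c:+, d:-; rest ⊤}
  B8:   IN={c:+, d:-; rest ⊤}   OUT={a:+, c:+, d:-; rest ⊤}

Merge at B6: IN[B6] = OUT[B4] ⊔ OUT[B5] = {a: ⊤, b: ⊤, c: +, d: -, e: ⊤, f: ⊤}
Applying B6's transfer function to that IN value gives OUT[B6] (row B6 above).

Answer: {a: ⊤, b: ⊤, c: +, d: -, e: ⊤, f: ⊤}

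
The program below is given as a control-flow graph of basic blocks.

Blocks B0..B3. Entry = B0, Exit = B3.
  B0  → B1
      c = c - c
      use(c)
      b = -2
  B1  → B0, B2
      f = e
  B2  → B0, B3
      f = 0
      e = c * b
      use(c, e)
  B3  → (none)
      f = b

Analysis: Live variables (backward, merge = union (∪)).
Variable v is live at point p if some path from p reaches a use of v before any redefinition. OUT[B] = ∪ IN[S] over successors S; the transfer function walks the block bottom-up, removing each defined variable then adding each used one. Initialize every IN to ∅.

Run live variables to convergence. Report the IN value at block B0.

Converged values:
  B0:   IN={c, e}   OUT={b, c, e}
  B1:   IN={b, c, e}   OUT={b, c, e}
  B2:   IN={b, c}   OUT={b, c, e}
  B3:   IN={b}   OUT={}

Merge at B0: OUT[B0] = IN[B1] = {b, c, e}
Applying B0's transfer function to that OUT value gives IN[B0] (row B0 above).

Answer: {c, e}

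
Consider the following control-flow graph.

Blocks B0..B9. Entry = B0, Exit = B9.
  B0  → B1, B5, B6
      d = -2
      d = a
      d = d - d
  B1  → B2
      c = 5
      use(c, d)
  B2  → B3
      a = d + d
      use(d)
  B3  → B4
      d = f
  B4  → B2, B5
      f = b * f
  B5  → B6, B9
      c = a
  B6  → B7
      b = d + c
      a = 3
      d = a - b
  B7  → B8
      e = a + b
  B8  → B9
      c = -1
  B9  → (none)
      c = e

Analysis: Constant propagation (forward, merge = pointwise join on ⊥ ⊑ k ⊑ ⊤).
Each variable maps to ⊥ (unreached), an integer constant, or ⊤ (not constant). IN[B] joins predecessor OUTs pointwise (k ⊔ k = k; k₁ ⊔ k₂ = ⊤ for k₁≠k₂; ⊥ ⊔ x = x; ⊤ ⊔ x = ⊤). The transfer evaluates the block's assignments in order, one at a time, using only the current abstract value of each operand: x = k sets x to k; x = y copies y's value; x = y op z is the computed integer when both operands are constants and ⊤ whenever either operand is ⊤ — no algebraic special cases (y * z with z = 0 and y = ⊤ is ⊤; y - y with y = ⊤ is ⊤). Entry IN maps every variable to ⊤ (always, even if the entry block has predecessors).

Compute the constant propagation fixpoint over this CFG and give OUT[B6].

Converged values:
  B0:   IN=(all ⊤)   OUT=(all ⊤)
  B1:   IN=(all ⊤)   OUT={c:5; rest ⊤}
  B2:   IN={c:5; rest ⊤}   OUT={c:5; rest ⊤}
  B3:   IN={c:5; rest ⊤}   OUT={c:5; rest ⊤}
  B4:   IN={c:5; rest ⊤}   OUT={c:5; rest ⊤}
  B5:   IN=(all ⊤)   OUT=(all ⊤)
  B6:   IN=(all ⊤)   OUT={a:3; rest ⊤}
  B7:   IN={a:3; rest ⊤}   OUT={a:3; rest ⊤}
  B8:   IN={a:3; rest ⊤}   OUT={a:3, c:-1; rest ⊤}
  B9:   IN=(all ⊤)   OUT=(all ⊤)

Merge at B6: IN[B6] = OUT[B0] ⊔ OUT[B5] = {a: ⊤, b: ⊤, c: ⊤, d: ⊤, e: ⊤, f: ⊤}
Applying B6's transfer function to that IN value gives OUT[B6] (row B6 above).

Answer: {a: 3, b: ⊤, c: ⊤, d: ⊤, e: ⊤, f: ⊤}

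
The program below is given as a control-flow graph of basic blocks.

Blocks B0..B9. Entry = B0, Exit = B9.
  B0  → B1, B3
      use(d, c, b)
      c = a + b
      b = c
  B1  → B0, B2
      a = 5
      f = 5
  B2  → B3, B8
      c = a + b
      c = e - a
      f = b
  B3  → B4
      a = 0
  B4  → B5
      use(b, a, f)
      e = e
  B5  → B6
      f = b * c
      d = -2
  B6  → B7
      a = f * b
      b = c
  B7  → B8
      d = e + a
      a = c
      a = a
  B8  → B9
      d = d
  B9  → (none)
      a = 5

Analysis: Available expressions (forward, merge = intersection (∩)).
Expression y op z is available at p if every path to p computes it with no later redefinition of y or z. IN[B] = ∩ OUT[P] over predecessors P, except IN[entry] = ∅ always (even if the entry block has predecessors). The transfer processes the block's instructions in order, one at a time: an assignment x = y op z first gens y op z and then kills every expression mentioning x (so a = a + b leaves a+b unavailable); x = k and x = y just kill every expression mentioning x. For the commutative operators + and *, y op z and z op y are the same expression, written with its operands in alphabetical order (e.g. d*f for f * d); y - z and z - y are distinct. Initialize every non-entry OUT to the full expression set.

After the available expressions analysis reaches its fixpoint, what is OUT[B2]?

Fixpoint table:
  B0: | IN={} | OUT={}
  B1: | IN={} | OUT={}
  B2: | IN={} | OUT={a+b, e-a}
  B3: | IN={} | OUT={}
  B4: | IN={} | OUT={}
  B5: | IN={} | OUT={b*c}
  B6: | IN={b*c} | OUT={}
  B7: | IN={} | OUT={}
  B8: | IN={} | OUT={}
  B9: | IN={} | OUT={}

Merge at B2: IN[B2] = OUT[B1] = {}
Applying B2's transfer function to that IN value gives OUT[B2] (row B2 above).

Answer: {a+b, e-a}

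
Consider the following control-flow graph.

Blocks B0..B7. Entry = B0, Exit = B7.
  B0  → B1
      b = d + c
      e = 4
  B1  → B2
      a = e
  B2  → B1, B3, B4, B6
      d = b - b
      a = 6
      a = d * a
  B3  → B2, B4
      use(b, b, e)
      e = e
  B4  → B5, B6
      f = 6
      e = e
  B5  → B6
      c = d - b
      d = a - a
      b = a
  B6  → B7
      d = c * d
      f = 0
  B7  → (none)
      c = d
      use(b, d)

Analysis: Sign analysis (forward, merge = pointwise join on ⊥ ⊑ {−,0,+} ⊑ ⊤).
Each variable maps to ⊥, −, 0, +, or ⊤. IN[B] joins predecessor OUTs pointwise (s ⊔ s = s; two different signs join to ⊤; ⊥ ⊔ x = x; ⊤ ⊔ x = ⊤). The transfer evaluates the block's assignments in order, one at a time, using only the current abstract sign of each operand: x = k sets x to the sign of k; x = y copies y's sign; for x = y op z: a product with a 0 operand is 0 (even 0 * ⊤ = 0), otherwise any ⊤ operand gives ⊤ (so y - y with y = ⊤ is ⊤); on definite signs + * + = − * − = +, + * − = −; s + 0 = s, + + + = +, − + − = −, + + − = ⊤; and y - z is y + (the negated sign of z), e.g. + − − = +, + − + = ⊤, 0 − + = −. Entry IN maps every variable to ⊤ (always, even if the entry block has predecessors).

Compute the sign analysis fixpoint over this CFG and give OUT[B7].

Per-block solution:
  B0:  IN=(all ⊤)  OUT={e:+; rest ⊤}
  B1:  IN={e:+; rest ⊤}  OUT={a:+, e:+; rest ⊤}
  B2:  IN={e:+; rest ⊤}  OUT={e:+; rest ⊤}
  B3:  IN={e:+; rest ⊤}  OUT={e:+; rest ⊤}
  B4:  IN={e:+; rest ⊤}  OUT={e:+, f:+; rest ⊤}
  B5:  IN={e:+, f:+; rest ⊤}  OUT={e:+, f:+; rest ⊤}
  B6:  IN={e:+; rest ⊤}  OUT={e:+, f:0; rest ⊤}
  B7:  IN={e:+, f:0; rest ⊤}  OUT={e:+, f:0; rest ⊤}

Merge at B7: IN[B7] = OUT[B6] = {a: ⊤, b: ⊤, c: ⊤, d: ⊤, e: +, f: 0}
Applying B7's transfer function to that IN value gives OUT[B7] (row B7 above).

Answer: {a: ⊤, b: ⊤, c: ⊤, d: ⊤, e: +, f: 0}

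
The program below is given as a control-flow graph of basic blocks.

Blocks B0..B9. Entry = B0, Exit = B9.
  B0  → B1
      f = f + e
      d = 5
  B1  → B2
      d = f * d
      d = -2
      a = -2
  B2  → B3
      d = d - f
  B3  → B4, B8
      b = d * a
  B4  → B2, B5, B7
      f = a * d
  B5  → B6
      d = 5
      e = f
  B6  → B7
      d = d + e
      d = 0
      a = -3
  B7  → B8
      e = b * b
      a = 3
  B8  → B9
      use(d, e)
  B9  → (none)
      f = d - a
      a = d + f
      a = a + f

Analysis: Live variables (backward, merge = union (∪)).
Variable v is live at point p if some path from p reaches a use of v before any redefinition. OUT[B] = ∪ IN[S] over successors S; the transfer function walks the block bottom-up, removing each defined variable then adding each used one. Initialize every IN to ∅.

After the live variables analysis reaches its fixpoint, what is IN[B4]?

Answer: {a, b, d, e}

Working:
Per-block solution:
  B0:   IN={e, f}   OUT={d, e, f}
  B1:   IN={d, e, f}   OUT={a, d, e, f}
  B2:   IN={a, d, e, f}   OUT={a, d, e}
  B3:   IN={a, d, e}   OUT={a, b, d, e}
  B4:   IN={a, b, d, e}   OUT={a, b, d, e, f}
  B5:   IN={b, f}   OUT={b, d, e}
  B6:   IN={b, d, e}   OUT={b, d}
  B7:   IN={b, d}   OUT={a, d, e}
  B8:   IN={a, d, e}   OUT={a, d}
  B9:   IN={a, d}   OUT={}

Merge at B4: OUT[B4] = IN[B2] ⊔ IN[B5] ⊔ IN[B7] = {a, b, d, e, f}
Applying B4's transfer function to that OUT value gives IN[B4] (row B4 above).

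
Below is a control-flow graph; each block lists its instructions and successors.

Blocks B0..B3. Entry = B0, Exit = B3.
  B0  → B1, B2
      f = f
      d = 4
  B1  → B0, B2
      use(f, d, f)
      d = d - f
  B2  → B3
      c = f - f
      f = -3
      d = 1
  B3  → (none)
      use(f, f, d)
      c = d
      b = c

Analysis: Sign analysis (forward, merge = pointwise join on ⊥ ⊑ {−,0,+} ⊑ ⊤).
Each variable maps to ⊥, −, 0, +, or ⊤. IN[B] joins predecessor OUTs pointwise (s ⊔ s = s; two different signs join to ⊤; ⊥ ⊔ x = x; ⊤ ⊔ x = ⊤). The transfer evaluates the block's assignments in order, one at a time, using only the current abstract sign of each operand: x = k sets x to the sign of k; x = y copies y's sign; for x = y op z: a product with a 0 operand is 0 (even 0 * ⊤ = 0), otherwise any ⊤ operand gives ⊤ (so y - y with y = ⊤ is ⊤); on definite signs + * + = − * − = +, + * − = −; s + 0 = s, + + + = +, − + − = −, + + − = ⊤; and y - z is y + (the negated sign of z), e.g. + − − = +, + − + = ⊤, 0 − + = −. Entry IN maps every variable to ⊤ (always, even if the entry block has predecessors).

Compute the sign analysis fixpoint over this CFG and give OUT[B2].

Answer: {a: ⊤, b: ⊤, c: ⊤, d: +, e: ⊤, f: -}

Trace:
Fixpoint table:
  B0:  IN=(all ⊤)  OUT={d:+; rest ⊤}
  B1:  IN={d:+; rest ⊤}  OUT=(all ⊤)
  B2:  IN=(all ⊤)  OUT={d:+, f:-; rest ⊤}
  B3:  IN={d:+, f:-; rest ⊤}  OUT={b:+, c:+, d:+, f:-; rest ⊤}

Merge at B2: IN[B2] = OUT[B0] ⊔ OUT[B1] = {a: ⊤, b: ⊤, c: ⊤, d: ⊤, e: ⊤, f: ⊤}
Applying B2's transfer function to that IN value gives OUT[B2] (row B2 above).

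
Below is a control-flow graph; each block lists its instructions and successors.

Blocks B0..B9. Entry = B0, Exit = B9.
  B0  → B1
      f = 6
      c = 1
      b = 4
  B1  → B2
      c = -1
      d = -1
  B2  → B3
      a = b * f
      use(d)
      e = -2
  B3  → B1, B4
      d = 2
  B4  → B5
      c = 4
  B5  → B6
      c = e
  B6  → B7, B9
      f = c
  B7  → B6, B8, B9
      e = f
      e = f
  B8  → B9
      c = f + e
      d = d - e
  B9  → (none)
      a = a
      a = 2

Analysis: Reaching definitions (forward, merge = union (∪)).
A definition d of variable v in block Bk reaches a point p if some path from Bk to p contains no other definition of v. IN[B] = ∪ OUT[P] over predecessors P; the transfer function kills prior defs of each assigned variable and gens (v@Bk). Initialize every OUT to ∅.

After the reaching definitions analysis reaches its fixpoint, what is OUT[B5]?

Answer: {a@B2, b@B0, c@B5, d@B3, e@B2, f@B0}

Trace:
Fixpoint table:
  B0:   IN={}   OUT={b@B0, c@B0, f@B0}
  B1:   IN={a@B2, b@B0, c@B0, c@B1, d@B3, e@B2, f@B0}   OUT={a@B2, b@B0, c@B1, d@B1, e@B2, f@B0}
  B2:   IN={a@B2, b@B0, c@B1, d@B1, e@B2, f@B0}   OUT={a@B2, b@B0, c@B1, d@B1, e@B2, f@B0}
  B3:   IN={a@B2, b@B0, c@B1, d@B1, e@B2, f@B0}   OUT={a@B2, b@B0, c@B1, d@B3, e@B2, f@B0}
  B4:   IN={a@B2, b@B0, c@B1, d@B3, e@B2, f@B0}   OUT={a@B2, b@B0, c@B4, d@B3, e@B2, f@B0}
  B5:   IN={a@B2, b@B0, c@B4, d@B3, e@B2, f@B0}   OUT={a@B2, b@B0, c@B5, d@B3, e@B2, f@B0}
  B6:   IN={a@B2, b@B0, c@B5, d@B3, e@B2, e@B7, f@B0, f@B6}   OUT={a@B2, b@B0, c@B5, d@B3, e@B2, e@B7, f@B6}
  B7:   IN={a@B2, b@B0, c@B5, d@B3, e@B2, e@B7, f@B6}   OUT={a@B2, b@B0, c@B5, d@B3, e@B7, f@B6}
  B8:   IN={a@B2, b@B0, c@B5, d@B3, e@B7, f@B6}   OUT={a@B2, b@B0, c@B8, d@B8, e@B7, f@B6}
  B9:   IN={a@B2, b@B0, c@B5, c@B8, d@B3, d@B8, e@B2, e@B7, f@B6}   OUT={a@B9, b@B0, c@B5, c@B8, d@B3, d@B8, e@B2, e@B7, f@B6}

Merge at B5: IN[B5] = OUT[B4] = {a@B2, b@B0, c@B4, d@B3, e@B2, f@B0}
Applying B5's transfer function to that IN value gives OUT[B5] (row B5 above).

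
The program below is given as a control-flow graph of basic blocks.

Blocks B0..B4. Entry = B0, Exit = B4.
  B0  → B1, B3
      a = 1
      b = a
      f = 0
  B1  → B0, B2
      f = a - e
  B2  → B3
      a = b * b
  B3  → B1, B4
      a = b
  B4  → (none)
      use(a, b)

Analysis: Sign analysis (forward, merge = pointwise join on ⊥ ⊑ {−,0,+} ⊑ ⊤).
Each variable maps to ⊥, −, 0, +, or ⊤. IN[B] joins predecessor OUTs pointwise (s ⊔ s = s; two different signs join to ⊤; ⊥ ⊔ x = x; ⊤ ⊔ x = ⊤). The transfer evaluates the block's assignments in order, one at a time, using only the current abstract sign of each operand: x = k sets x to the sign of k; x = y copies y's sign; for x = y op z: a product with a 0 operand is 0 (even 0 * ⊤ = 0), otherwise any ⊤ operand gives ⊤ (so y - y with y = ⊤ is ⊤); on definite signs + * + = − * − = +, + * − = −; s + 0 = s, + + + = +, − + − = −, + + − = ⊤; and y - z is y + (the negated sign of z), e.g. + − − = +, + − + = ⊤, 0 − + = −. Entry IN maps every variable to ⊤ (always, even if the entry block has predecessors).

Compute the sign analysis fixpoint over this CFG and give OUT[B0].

Fixpoint table:
  B0: | IN=(all ⊤) | OUT={a:+, b:+, f:0; rest ⊤}
  B1: | IN={a:+, b:+; rest ⊤} | OUT={a:+, b:+; rest ⊤}
  B2: | IN={a:+, b:+; rest ⊤} | OUT={a:+, b:+; rest ⊤}
  B3: | IN={a:+, b:+; rest ⊤} | OUT={a:+, b:+; rest ⊤}
  B4: | IN={a:+, b:+; rest ⊤} | OUT={a:+, b:+; rest ⊤}

Merge at B0 (entry node, so the boundary value (all ⊤) is joined with the incoming edge(s)): IN[B0] = (all ⊤) ⊔ OUT[B1] = {a: ⊤, b: ⊤, c: ⊤, d: ⊤, e: ⊤, f: ⊤}
Applying B0's transfer function to that IN value gives OUT[B0] (row B0 above).

Answer: {a: +, b: +, c: ⊤, d: ⊤, e: ⊤, f: 0}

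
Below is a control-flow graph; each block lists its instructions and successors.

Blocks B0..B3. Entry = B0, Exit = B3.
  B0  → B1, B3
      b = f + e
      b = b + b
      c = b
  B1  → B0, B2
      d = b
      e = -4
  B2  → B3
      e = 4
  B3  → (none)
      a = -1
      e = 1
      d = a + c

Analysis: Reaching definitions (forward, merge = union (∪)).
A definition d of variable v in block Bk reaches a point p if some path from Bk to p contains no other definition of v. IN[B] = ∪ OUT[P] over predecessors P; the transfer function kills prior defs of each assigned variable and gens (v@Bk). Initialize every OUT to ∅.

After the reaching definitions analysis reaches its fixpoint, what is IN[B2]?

Converged values:
  B0:  IN={b@B0, c@B0, d@B1, e@B1}  OUT={b@B0, c@B0, d@B1, e@B1}
  B1:  IN={b@B0, c@B0, d@B1, e@B1}  OUT={b@B0, c@B0, d@B1, e@B1}
  B2:  IN={b@B0, c@B0, d@B1, e@B1}  OUT={b@B0, c@B0, d@B1, e@B2}
  B3:  IN={b@B0, c@B0, d@B1, e@B1, e@B2}  OUT={a@B3, b@B0, c@B0, d@B3, e@B3}

Merge at B2: IN[B2] = OUT[B1] = {b@B0, c@B0, d@B1, e@B1}

Answer: {b@B0, c@B0, d@B1, e@B1}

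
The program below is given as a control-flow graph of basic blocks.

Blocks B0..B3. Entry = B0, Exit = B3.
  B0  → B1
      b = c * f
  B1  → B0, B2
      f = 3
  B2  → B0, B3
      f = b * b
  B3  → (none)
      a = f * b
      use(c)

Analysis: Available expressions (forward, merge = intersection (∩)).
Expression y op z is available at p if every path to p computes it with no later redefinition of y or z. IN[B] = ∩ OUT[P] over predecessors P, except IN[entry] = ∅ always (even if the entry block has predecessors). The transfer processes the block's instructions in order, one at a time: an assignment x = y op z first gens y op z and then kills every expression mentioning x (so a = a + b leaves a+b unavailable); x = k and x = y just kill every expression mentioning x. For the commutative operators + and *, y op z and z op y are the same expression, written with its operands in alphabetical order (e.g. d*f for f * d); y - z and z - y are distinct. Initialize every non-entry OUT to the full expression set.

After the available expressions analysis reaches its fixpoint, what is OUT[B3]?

Per-block solution:
  B0: | IN={} | OUT={c*f}
  B1: | IN={c*f} | OUT={}
  B2: | IN={} | OUT={b*b}
  B3: | IN={b*b} | OUT={b*b, b*f}

Merge at B3: IN[B3] = OUT[B2] = {b*b}
Applying B3's transfer function to that IN value gives OUT[B3] (row B3 above).

Answer: {b*b, b*f}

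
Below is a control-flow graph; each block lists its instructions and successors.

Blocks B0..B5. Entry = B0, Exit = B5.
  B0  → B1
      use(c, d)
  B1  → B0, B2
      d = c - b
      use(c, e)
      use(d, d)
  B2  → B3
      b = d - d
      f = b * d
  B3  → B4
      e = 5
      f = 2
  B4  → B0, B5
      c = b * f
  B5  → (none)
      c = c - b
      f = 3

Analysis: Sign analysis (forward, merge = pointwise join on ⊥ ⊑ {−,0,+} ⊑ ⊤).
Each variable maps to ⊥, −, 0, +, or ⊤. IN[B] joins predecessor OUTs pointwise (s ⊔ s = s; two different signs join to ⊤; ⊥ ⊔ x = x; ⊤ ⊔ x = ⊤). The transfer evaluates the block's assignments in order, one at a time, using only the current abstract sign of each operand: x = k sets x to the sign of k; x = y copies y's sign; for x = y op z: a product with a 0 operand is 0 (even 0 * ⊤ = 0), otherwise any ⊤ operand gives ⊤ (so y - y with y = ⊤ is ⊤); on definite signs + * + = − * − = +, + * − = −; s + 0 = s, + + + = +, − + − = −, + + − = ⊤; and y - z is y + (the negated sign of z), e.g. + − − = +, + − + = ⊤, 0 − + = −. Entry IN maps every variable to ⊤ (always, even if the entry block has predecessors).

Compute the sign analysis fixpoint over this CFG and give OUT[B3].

Answer: {a: ⊤, b: ⊤, c: ⊤, d: ⊤, e: +, f: +}

Working:
Converged values:
  B0: | IN=(all ⊤) | OUT=(all ⊤)
  B1: | IN=(all ⊤) | OUT=(all ⊤)
  B2: | IN=(all ⊤) | OUT=(all ⊤)
  B3: | IN=(all ⊤) | OUT={e:+, f:+; rest ⊤}
  B4: | IN={e:+, f:+; rest ⊤} | OUT={e:+, f:+; rest ⊤}
  B5: | IN={e:+, f:+; rest ⊤} | OUT={e:+, f:+; rest ⊤}

Merge at B3: IN[B3] = OUT[B2] = {a: ⊤, b: ⊤, c: ⊤, d: ⊤, e: ⊤, f: ⊤}
Applying B3's transfer function to that IN value gives OUT[B3] (row B3 above).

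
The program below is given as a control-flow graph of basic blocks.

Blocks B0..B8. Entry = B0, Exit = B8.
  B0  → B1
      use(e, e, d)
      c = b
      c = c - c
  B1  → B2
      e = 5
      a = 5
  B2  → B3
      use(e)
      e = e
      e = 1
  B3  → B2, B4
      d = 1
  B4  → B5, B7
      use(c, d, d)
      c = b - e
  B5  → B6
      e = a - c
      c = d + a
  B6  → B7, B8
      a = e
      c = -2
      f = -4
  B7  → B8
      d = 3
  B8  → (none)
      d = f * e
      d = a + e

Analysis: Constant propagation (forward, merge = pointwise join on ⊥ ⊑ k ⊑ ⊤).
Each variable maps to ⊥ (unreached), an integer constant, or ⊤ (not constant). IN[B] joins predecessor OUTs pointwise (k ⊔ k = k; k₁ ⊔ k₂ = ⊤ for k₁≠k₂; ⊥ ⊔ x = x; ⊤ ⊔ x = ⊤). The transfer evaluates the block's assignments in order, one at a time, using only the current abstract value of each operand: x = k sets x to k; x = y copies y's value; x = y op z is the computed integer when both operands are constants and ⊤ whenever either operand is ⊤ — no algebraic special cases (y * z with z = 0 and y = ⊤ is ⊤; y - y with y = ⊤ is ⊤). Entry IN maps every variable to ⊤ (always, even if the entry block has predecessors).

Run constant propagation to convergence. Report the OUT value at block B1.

Fixpoint table:
  B0:  IN=(all ⊤)  OUT=(all ⊤)
  B1:  IN=(all ⊤)  OUT={a:5, e:5; rest ⊤}
  B2:  IN={a:5; rest ⊤}  OUT={a:5, e:1; rest ⊤}
  B3:  IN={a:5, e:1; rest ⊤}  OUT={a:5, d:1, e:1; rest ⊤}
  B4:  IN={a:5, d:1, e:1; rest ⊤}  OUT={a:5, d:1, e:1; rest ⊤}
  B5:  IN={a:5, d:1, e:1; rest ⊤}  OUT={a:5, c:6, d:1; rest ⊤}
  B6:  IN={a:5, c:6, d:1; rest ⊤}  OUT={c:-2, d:1, f:-4; rest ⊤}
  B7:  IN={d:1; rest ⊤}  OUT={d:3; rest ⊤}
  B8:  IN=(all ⊤)  OUT=(all ⊤)

Merge at B1: IN[B1] = OUT[B0] = {a: ⊤, b: ⊤, c: ⊤, d: ⊤, e: ⊤, f: ⊤}
Applying B1's transfer function to that IN value gives OUT[B1] (row B1 above).

Answer: {a: 5, b: ⊤, c: ⊤, d: ⊤, e: 5, f: ⊤}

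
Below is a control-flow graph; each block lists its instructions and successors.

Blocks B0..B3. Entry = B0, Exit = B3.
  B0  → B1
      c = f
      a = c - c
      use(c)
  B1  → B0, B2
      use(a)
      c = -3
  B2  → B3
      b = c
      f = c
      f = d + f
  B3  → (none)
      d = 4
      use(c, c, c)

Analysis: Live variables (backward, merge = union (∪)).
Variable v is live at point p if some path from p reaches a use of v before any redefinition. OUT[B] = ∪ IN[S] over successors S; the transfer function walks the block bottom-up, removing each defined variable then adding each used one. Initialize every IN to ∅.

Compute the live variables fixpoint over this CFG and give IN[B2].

Per-block solution:
  B0: | IN={d, f} | OUT={a, d, f}
  B1: | IN={a, d, f} | OUT={c, d, f}
  B2: | IN={c, d} | OUT={c}
  B3: | IN={c} | OUT={}

Merge at B2: OUT[B2] = IN[B3] = {c}
Applying B2's transfer function to that OUT value gives IN[B2] (row B2 above).

Answer: {c, d}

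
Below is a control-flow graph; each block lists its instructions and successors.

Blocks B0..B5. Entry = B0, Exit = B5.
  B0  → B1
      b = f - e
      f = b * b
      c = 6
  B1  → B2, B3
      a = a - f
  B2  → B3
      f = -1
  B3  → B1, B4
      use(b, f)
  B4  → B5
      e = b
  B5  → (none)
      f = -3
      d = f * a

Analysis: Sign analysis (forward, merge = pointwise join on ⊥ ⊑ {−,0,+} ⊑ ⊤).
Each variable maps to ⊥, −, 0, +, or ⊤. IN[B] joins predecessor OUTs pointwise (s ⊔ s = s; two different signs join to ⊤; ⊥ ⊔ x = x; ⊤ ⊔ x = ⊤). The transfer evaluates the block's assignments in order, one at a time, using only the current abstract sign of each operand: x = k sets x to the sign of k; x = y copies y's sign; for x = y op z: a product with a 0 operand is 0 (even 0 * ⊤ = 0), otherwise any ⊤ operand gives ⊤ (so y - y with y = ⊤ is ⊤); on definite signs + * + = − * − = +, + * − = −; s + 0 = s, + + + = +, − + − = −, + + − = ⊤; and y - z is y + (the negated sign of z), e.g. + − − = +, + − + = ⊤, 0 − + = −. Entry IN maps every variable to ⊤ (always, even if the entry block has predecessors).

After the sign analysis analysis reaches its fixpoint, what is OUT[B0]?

Answer: {a: ⊤, b: ⊤, c: +, d: ⊤, e: ⊤, f: ⊤}

Trace:
Fixpoint table:
  B0:   IN=(all ⊤)   OUT={c:+; rest ⊤}
  B1:   IN={c:+; rest ⊤}   OUT={c:+; rest ⊤}
  B2:   IN={c:+; rest ⊤}   OUT={c:+, f:-; rest ⊤}
  B3:   IN={c:+; rest ⊤}   OUT={c:+; rest ⊤}
  B4:   IN={c:+; rest ⊤}   OUT={c:+; rest ⊤}
  B5:   IN={c:+; rest ⊤}   OUT={c:+, f:-; rest ⊤}

B0 is the boundary node: IN[B0] = {a: ⊤, b: ⊤, c: ⊤, d: ⊤, e: ⊤, f: ⊤}
Applying B0's transfer function to that IN value gives OUT[B0] (row B0 above).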